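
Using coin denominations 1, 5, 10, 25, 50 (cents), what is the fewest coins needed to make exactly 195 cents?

195 − 3×50→45 − 1×25→20 − 2×10→0
Total coins = 3 + 1 + 2 = 6

6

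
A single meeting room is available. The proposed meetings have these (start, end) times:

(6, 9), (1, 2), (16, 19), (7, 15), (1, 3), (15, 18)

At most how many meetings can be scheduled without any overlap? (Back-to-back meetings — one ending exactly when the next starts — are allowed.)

Order by finish time; keep every interval that doesn't clash with the previous kept one.
By end time: (1,2), (1,3), (6,9), (7,15), (15,18), (16,19).
Pick (1,2); next start ≥ 2 → (6,9); next start ≥ 9 → (15,18).
Selected 3 meetings.

3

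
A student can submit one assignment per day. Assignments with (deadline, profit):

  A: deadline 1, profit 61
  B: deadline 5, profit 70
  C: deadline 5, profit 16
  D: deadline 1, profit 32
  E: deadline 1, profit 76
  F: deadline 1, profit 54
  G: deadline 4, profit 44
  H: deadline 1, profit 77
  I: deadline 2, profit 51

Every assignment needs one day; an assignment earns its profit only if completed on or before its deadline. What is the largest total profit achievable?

258

Take jobs in profit order; each goes to the latest open slot no later than its deadline.
By profit: H(d1,77), E(d1,76), B(d5,70), A(d1,61), F(d1,54), I(d2,51), G(d4,44), D(d1,32), C(d5,16)
H→slot 1; E skipped; B→slot 5; A skipped; F skipped; I→slot 2; G→slot 4; D skipped; C→slot 3.
Profit = 77 + 51 + 16 + 44 + 70 = 258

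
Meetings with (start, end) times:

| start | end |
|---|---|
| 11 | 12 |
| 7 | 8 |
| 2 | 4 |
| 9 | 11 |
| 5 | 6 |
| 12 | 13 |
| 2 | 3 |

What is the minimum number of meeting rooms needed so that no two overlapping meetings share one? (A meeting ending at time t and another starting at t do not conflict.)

2

The answer is the maximum number of intervals overlapping at any instant.
Events (time:±→running): 2:+→1 2:+→2 … peak 2.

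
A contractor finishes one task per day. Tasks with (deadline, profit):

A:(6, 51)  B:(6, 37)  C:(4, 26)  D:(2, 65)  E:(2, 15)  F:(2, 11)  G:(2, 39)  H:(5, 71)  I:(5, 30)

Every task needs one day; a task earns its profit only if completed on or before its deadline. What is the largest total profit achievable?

Profit order: H=71 D=65 A=51 G=39 B=37 I=30 C=26 E=15 F=11
Assign: H→slot 5, D→slot 2, A→slot 6, G→slot 1, B→slot 4, I→slot 3, C skipped, E skipped, F skipped.
Slots: [1:G] [2:D] [3:I] [4:B] [5:H] [6:A]
Profit = 39 + 65 + 30 + 37 + 71 + 51 = 293

293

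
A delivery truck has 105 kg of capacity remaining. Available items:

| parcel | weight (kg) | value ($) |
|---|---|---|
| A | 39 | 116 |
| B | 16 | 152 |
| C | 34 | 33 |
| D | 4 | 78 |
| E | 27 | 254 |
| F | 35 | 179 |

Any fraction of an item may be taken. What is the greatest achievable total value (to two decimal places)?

Sort by value per unit weight and fill in that order.
Order: D (78/4=19.50) > B (152/16=9.50) > E (254/27=9.41) > F (179/35=5.11) > A (116/39=2.97) > C (33/34=0.97)
Fill: take D (4 @ 78) → take B (16 @ 152) → take E (27 @ 254) → take F (35 @ 179) → take 23/39 of A → 68.41; 105/105 used.
Total value = 731.41

731.41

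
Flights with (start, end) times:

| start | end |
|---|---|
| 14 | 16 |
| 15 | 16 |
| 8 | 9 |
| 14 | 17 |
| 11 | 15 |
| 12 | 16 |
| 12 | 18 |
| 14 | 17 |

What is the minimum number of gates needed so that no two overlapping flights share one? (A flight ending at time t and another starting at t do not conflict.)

Events (time:±→running): 8:+→1 9:-→0 11:+→1 12:+→2 12:+→3 14:+→4 14:+→5 14:+→6 … peak 6.

6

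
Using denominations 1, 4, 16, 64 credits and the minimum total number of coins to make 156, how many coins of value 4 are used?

Use the largest denomination that fits, subtract, and repeat.
156 − 2×64→28 − 1×16→12 − 3×4→0
Count of 4: 3

3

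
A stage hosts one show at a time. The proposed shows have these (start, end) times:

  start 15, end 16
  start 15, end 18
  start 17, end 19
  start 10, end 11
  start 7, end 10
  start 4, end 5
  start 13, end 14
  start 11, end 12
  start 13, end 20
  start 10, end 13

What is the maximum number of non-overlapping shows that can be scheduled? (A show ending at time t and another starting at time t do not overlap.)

By end time: (4,5), (7,10), (10,11), (11,12), (10,13), (13,14), (15,16), (15,18), (17,19), (13,20).
Pick (4,5); next start ≥ 5 → (7,10); next start ≥ 10 → (10,11); next start ≥ 11 → (11,12); next start ≥ 12 → (13,14); next start ≥ 14 → (15,16); next start ≥ 16 → (17,19).
Selected 7 shows.

7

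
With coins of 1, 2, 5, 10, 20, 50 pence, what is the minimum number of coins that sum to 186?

7

186 − 3×50→36 − 1×20→16 − 1×10→6 − 1×5→1 − 1×1→0
Total coins = 3 + 1 + 1 + 1 + 1 = 7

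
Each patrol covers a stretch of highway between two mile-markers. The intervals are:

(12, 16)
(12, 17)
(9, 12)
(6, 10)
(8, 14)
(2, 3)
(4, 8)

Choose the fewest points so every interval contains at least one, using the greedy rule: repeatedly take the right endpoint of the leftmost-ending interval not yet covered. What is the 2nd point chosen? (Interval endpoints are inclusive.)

8

Sort by right endpoint; whenever an interval is uncovered, place a point at its right end.
By right end: [2,3]  [4,8]  [6,10]  [9,12]  [8,14]  [12,16]  [12,17]
[2,3] uncovered → point at 3; [4,8] uncovered → point at 8; [9,12] uncovered → point at 12.
Points: 3, 8, 12 (3 total).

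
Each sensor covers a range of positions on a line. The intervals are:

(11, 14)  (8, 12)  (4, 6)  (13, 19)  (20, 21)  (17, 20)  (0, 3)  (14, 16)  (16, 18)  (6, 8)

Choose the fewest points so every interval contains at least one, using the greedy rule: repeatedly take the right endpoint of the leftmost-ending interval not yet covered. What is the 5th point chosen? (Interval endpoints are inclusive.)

20

By right end: [0,3]  [4,6]  [6,8]  [8,12]  [11,14]  [14,16]  [16,18]  [13,19]  [17,20]  [20,21]
[0,3] uncovered → point at 3; [4,6] uncovered → point at 6; [8,12] uncovered → point at 12; [14,16] uncovered → point at 16; [17,20] uncovered → point at 20.
Points: 3, 6, 12, 16, 20 (5 total).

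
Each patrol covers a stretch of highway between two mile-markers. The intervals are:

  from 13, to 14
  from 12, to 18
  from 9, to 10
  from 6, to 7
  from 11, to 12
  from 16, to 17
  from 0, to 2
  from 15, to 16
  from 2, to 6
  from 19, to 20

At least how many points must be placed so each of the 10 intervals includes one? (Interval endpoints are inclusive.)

7

Sorted: [0,2] [2,6] [6,7] [9,10] [11,12] [13,14] [15,16] [16,17] [12,18] [19,20]
{[0,2],[2,6]} hit by 2; {[6,7]} hit by 7; {[9,10]} hit by 10; {[11,12]} hit by 12; {[13,14]} hit by 14; {[15,16],[16,17],[12,18]} hit by 16; {[19,20]} hit by 20.
Points: 2, 7, 10, 12, 14, 16, 20 (7 total).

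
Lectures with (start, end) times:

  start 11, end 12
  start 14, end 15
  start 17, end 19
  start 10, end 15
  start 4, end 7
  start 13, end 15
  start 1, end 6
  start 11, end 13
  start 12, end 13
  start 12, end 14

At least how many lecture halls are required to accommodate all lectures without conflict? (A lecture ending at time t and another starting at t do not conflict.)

The answer is the maximum number of intervals overlapping at any instant.
starts: [1, 4, 10, 11, 11, 12, 12, 13, 14, 17]
ends:   [6, 7, 12, 13, 13, 14, 15, 15, 15, 19]
s1→1 s4→2 e6→1 e7→0 s10→1 s11→2 s11→3 e12→2 s12→3 s12→4  — peak 4.

4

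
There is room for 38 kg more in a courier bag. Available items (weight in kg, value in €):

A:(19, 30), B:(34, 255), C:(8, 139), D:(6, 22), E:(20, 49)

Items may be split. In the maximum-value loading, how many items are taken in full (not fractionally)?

Sort by value per unit weight and fill in that order.
Order: C (139/8=17.38) > B (255/34=7.50) > D (22/6=3.67) > E (49/20=2.45) > A (30/19=1.58)
Fill: take C (8 @ 139) → take 30/34 of B → 225.00; 38/38 used.
1 item(s) taken whole; one partial (take 30/34 of B).

1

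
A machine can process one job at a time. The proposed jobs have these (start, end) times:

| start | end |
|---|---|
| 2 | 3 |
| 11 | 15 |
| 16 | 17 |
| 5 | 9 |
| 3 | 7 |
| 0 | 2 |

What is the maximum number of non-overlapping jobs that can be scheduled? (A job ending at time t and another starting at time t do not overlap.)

Order by finish time; keep every interval that doesn't clash with the previous kept one.
Sorted by end: (0,2)  (2,3)  (3,7)  (5,9)  (11,15)  (16,17)
take (0,2); take (2,3); take (3,7); take (11,15); take (16,17).
Selected 5 jobs.

5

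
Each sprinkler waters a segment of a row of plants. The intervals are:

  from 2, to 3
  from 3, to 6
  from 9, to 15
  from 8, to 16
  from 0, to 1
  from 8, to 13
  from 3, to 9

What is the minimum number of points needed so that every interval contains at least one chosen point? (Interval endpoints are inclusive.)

By right end: [0,1]  [2,3]  [3,6]  [3,9]  [8,13]  [9,15]  [8,16]
[0,1] uncovered → point at 1; [2,3] uncovered → point at 3; [8,13] uncovered → point at 13.
Points: 1, 3, 13 (3 total).

3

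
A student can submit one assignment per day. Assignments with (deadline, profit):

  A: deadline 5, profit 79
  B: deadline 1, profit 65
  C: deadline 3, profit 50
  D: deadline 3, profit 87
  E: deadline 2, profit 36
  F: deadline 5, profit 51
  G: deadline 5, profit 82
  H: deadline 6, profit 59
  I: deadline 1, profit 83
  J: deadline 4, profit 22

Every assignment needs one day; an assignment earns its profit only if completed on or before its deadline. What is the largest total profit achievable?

Profit order: D=87 I=83 G=82 A=79 B=65 H=59 F=51 C=50 E=36 J=22
Assign: D→slot 3, I→slot 1, G→slot 5, A→slot 4, B skipped, H→slot 6, F→slot 2, C skipped, E skipped, J skipped.
Slots: [1:I] [2:F] [3:D] [4:A] [5:G] [6:H]
Profit = 83 + 51 + 87 + 79 + 82 + 59 = 441

441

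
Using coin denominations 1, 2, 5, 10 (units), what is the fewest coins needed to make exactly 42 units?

5

Use the largest denomination that fits, subtract, and repeat.
42 = 4×10 + 1×2
Total coins = 4 + 1 = 5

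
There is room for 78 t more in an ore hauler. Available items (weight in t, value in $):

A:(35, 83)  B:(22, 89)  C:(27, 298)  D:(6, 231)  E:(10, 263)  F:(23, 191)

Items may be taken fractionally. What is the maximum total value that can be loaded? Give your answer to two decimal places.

Ratios (sorted): D 38.50, E 26.30, C 11.04, F 8.30, B 4.05, A 2.37
take D (6 @ 231); take E (10 @ 263); take C (27 @ 298); take F (23 @ 191); take 12/22 of B → 48.55. Capacity used 78/78.
Total value = 1031.55

1031.55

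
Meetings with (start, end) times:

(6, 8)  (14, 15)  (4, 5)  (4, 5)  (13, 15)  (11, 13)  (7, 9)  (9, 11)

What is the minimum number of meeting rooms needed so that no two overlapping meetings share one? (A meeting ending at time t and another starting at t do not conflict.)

The answer is the maximum number of intervals overlapping at any instant.
Events (time:±→running): 4:+→1 4:+→2 … peak 2.

2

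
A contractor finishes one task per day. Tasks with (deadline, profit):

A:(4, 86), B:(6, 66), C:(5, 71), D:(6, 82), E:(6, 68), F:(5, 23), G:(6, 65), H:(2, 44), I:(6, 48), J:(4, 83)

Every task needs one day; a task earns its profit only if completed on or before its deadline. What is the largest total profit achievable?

456

Take jobs in profit order; each goes to the latest open slot no later than its deadline.
Profit order: A=86 J=83 D=82 C=71 E=68 B=66 G=65 I=48 H=44 F=23
Assign: A→slot 4, J→slot 3, D→slot 6, C→slot 5, E→slot 2, B→slot 1, G skipped, I skipped, H skipped, F skipped.
Slots: [1:B] [2:E] [3:J] [4:A] [5:C] [6:D]
Profit = 66 + 68 + 83 + 86 + 71 + 82 = 456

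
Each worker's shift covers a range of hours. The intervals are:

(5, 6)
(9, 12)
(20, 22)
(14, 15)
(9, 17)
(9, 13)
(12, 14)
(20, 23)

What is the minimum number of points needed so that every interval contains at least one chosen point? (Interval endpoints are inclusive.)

4

Sort by right endpoint; whenever an interval is uncovered, place a point at its right end.
By right end: [5,6]  [9,12]  [9,13]  [12,14]  [14,15]  [9,17]  [20,22]  [20,23]
[5,6] uncovered → point at 6; [9,12] uncovered → point at 12; [14,15] uncovered → point at 15; [20,22] uncovered → point at 22.
Points: 6, 12, 15, 22 (4 total).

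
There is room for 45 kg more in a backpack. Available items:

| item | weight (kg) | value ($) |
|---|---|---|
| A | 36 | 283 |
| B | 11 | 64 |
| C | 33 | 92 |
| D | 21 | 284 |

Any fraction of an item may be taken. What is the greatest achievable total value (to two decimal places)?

Sort by value per unit weight and fill in that order.
Order: D (284/21=13.52) > A (283/36=7.86) > B (64/11=5.82) > C (92/33=2.79)
Fill: take D (21 @ 284) → take 24/36 of A → 188.67; 45/45 used.
Total value = 472.67

472.67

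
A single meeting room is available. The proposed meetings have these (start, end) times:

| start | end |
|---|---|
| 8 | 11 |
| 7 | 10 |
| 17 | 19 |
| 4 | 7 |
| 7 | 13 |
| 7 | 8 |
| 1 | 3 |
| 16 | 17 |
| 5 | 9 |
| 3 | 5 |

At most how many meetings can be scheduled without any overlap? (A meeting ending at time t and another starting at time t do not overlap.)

6

Greedy by earliest finish: after sorting by end time, pick each interval compatible with the last pick.
Sorted by end: (1,3)  (3,5)  (4,7)  (7,8)  (5,9)  (7,10)  (8,11)  (7,13)  (16,17)  (17,19)
take (1,3); take (3,5); take (7,8); skip (5,9); take (8,11); take (16,17); take (17,19).
Selected 6 meetings.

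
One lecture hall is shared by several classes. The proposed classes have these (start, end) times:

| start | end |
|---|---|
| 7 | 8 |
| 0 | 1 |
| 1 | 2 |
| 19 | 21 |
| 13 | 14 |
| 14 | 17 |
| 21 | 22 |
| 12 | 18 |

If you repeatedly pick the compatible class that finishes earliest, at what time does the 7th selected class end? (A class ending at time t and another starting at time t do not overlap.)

Sorted by end: (0,1)  (1,2)  (7,8)  (13,14)  (14,17)  (12,18)  (19,21)  (21,22)
take (0,1); take (1,2); take (7,8); take (13,14); take (14,17); take (19,21); take (21,22).
Selected: (0,1) (1,2) (7,8) (13,14) (14,17) (19,21) (21,22)

22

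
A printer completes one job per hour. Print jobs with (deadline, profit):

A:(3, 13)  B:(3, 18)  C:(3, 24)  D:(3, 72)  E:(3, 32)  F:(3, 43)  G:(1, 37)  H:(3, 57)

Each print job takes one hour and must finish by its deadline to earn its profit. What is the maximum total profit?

Sort by profit descending; place each in the latest free slot ≤ its deadline.
Profit order: D=72 H=57 F=43 G=37 E=32 C=24 B=18 A=13
Assign: D→slot 3, H→slot 2, F→slot 1, G skipped, E skipped, C skipped, B skipped, A skipped.
Slots: [1:F] [2:H] [3:D]
Profit = 43 + 57 + 72 = 172

172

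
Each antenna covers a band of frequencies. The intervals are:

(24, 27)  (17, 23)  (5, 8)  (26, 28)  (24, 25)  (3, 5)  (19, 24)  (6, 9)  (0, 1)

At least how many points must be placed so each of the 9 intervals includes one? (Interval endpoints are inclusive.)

By right end: [0,1]  [3,5]  [5,8]  [6,9]  [17,23]  [19,24]  [24,25]  [24,27]  [26,28]
[0,1] uncovered → point at 1; [3,5] uncovered → point at 5; [6,9] uncovered → point at 9; [17,23] uncovered → point at 23; [24,25] uncovered → point at 25; [26,28] uncovered → point at 28.
Points: 1, 5, 9, 23, 25, 28 (6 total).

6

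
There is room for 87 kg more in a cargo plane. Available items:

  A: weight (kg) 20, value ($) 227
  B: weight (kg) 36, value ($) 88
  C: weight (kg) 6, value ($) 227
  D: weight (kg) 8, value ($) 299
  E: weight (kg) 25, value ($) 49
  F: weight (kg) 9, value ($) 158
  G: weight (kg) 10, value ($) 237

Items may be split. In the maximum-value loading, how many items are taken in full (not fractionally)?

Order: C (227/6=37.83) > D (299/8=37.38) > G (237/10=23.70) > F (158/9=17.56) > A (227/20=11.35) > B (88/36=2.44) > E (49/25=1.96)
Fill: take C (6 @ 227) → take D (8 @ 299) → take G (10 @ 237) → take F (9 @ 158) → take A (20 @ 227) → take 34/36 of B → 83.11; 87/87 used.
5 item(s) taken whole; one partial (take 34/36 of B).

5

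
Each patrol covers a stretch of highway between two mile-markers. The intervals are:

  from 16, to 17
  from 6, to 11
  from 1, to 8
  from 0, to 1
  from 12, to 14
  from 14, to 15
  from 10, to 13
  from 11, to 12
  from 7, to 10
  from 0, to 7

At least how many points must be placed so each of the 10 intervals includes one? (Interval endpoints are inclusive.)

Sorted: [0,1] [0,7] [1,8] [7,10] [6,11] [11,12] [10,13] [12,14] [14,15] [16,17]
{[0,1],[0,7],[1,8]} hit by 1; {[7,10],[6,11]} hit by 10; {[11,12],[10,13],[12,14]} hit by 12; {[14,15]} hit by 15; {[16,17]} hit by 17.
Points: 1, 10, 12, 15, 17 (5 total).

5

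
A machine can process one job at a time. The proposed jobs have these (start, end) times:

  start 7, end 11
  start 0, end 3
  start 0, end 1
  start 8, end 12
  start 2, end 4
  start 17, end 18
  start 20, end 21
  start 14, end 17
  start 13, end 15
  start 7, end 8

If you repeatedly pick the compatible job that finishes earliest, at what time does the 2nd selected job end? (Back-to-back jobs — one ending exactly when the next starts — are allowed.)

By end time: (0,1), (0,3), (2,4), (7,8), (7,11), (8,12), (13,15), (14,17), (17,18), (20,21).
Pick (0,1); next start ≥ 1 → (2,4); next start ≥ 4 → (7,8); next start ≥ 8 → (8,12); next start ≥ 12 → (13,15); next start ≥ 15 → (17,18); next start ≥ 18 → (20,21).
Selected: (0,1) (2,4) (7,8) (8,12) (13,15) (17,18) (20,21)

4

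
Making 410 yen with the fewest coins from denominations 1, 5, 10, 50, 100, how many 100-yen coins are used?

410 = 4×100 + 1×10
Count of 100: 4

4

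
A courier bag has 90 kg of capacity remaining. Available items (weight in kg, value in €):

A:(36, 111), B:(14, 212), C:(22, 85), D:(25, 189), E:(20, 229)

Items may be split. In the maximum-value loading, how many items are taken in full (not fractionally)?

Order: B (212/14=15.14) > E (229/20=11.45) > D (189/25=7.56) > C (85/22=3.86) > A (111/36=3.08)
Fill: take B (14 @ 212) → take E (20 @ 229) → take D (25 @ 189) → take C (22 @ 85) → take 9/36 of A → 27.75; 90/90 used.
4 item(s) taken whole; one partial (take 9/36 of A).

4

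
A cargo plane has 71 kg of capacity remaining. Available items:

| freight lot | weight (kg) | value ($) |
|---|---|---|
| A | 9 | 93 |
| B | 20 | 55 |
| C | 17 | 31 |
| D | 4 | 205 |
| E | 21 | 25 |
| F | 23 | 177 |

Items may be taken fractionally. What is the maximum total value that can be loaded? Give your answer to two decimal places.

557.35

Order: D (205/4=51.25) > A (93/9=10.33) > F (177/23=7.70) > B (55/20=2.75) > C (31/17=1.82) > E (25/21=1.19)
Fill: take D (4 @ 205) → take A (9 @ 93) → take F (23 @ 177) → take B (20 @ 55) → take 15/17 of C → 27.35; 71/71 used.
Total value = 557.35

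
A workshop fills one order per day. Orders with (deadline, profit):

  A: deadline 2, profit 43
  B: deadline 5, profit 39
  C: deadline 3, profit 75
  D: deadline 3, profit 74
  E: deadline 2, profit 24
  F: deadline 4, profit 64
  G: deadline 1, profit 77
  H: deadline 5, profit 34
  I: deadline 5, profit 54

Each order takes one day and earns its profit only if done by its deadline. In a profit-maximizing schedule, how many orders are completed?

Profit order: G=77 C=75 D=74 F=64 I=54 A=43 B=39 H=34 E=24
Assign: G→slot 1, C→slot 3, D→slot 2, F→slot 4, I→slot 5, A skipped, B skipped, H skipped, E skipped.
Slots: [1:G] [2:D] [3:C] [4:F] [5:I]
5 of 9 scheduled.

5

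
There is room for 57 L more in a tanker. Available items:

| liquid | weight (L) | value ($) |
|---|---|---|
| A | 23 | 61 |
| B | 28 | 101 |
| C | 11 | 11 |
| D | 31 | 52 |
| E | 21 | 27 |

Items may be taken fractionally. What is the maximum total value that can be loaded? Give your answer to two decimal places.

Order: B (101/28=3.61) > A (61/23=2.65) > D (52/31=1.68) > E (27/21=1.29) > C (11/11=1.00)
Fill: take B (28 @ 101) → take A (23 @ 61) → take 6/31 of D → 10.06; 57/57 used.
Total value = 172.06

172.06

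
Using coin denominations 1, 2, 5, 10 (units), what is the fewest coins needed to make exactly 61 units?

7

Greedy: take as many of the largest coin as possible, then repeat with the remainder.
61 − 6×10→1 − 1×1→0
Total coins = 6 + 1 = 7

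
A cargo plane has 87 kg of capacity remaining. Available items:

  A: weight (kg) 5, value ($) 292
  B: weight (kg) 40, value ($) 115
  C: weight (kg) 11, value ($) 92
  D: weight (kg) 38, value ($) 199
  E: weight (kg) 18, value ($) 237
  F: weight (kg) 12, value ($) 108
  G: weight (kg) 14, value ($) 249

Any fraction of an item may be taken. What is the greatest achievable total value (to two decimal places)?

Order: A (292/5=58.40) > G (249/14=17.79) > E (237/18=13.17) > F (108/12=9.00) > C (92/11=8.36) > D (199/38=5.24) > B (115/40=2.88)
Fill: take A (5 @ 292) → take G (14 @ 249) → take E (18 @ 237) → take F (12 @ 108) → take C (11 @ 92) → take 27/38 of D → 141.39; 87/87 used.
Total value = 1119.39

1119.39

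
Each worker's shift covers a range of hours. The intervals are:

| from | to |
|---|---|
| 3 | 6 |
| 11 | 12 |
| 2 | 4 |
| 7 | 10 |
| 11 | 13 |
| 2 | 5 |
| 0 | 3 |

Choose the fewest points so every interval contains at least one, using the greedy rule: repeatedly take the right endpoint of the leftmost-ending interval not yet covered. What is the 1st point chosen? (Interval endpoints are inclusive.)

By right end: [0,3]  [2,4]  [2,5]  [3,6]  [7,10]  [11,12]  [11,13]
[0,3] uncovered → point at 3; [7,10] uncovered → point at 10; [11,12] uncovered → point at 12.
Points: 3, 10, 12 (3 total).

3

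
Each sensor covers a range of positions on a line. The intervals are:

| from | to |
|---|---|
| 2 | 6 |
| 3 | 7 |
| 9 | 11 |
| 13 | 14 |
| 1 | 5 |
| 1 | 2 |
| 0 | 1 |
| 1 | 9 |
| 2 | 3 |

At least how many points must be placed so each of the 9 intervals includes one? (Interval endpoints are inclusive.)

4

Process intervals by earliest right end; each time one isn't hit yet, stab at its right endpoint.
Sorted: [0,1] [1,2] [2,3] [1,5] [2,6] [3,7] [1,9] [9,11] [13,14]
{[0,1],[1,2]} hit by 1; {[2,3],[1,5],[2,6],[3,7],[1,9]} hit by 3; {[9,11]} hit by 11; {[13,14]} hit by 14.
Points: 1, 3, 11, 14 (4 total).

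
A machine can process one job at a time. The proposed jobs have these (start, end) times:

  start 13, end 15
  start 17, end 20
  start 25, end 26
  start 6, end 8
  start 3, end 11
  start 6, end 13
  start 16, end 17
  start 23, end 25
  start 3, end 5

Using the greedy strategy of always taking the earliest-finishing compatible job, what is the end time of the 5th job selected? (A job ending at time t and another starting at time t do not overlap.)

Order by finish time; keep every interval that doesn't clash with the previous kept one.
By end time: (3,5), (6,8), (3,11), (6,13), (13,15), (16,17), (17,20), (23,25), (25,26).
Pick (3,5); next start ≥ 5 → (6,8); next start ≥ 8 → (13,15); next start ≥ 15 → (16,17); next start ≥ 17 → (17,20); next start ≥ 20 → (23,25); next start ≥ 25 → (25,26).
Selected: (3,5) (6,8) (13,15) (16,17) (17,20) (23,25) (25,26)

20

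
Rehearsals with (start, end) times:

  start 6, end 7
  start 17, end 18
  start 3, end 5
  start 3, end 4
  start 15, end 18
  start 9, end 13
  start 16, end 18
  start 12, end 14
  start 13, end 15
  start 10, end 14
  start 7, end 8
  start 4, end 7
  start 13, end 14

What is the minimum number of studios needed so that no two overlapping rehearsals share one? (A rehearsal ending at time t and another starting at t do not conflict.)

Events (time:±→running): 3:+→1 3:+→2 4:-→1 4:+→2 5:-→1 6:+→2 7:-→1 7:-→0 7:+→1 8:-→0 9:+→1 10:+→2 12:+→3 13:-→2 13:+→3 13:+→4 … peak 4.

4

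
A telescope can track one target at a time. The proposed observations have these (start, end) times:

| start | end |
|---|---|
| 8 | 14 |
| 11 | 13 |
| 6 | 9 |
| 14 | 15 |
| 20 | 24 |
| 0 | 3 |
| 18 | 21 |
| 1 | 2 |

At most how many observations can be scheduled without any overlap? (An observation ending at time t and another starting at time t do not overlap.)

Greedy by earliest finish: after sorting by end time, pick each interval compatible with the last pick.
Sorted by end: (1,2)  (0,3)  (6,9)  (11,13)  (8,14)  (14,15)  (18,21)  (20,24)
take (1,2); skip (0,3); take (6,9); take (11,13); take (14,15); take (18,21).
Selected 5 observations.

5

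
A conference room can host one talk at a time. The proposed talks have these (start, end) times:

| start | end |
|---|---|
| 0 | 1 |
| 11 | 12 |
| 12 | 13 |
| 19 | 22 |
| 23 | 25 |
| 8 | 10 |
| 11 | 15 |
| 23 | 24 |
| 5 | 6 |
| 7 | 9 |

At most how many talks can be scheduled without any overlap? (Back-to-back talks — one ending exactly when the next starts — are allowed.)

7

Greedy by earliest finish: after sorting by end time, pick each interval compatible with the last pick.
By end time: (0,1), (5,6), (7,9), (8,10), (11,12), (12,13), (11,15), (19,22), (23,24), (23,25).
Pick (0,1); next start ≥ 1 → (5,6); next start ≥ 6 → (7,9); next start ≥ 9 → (11,12); next start ≥ 12 → (12,13); next start ≥ 13 → (19,22); next start ≥ 22 → (23,24).
Selected 7 talks.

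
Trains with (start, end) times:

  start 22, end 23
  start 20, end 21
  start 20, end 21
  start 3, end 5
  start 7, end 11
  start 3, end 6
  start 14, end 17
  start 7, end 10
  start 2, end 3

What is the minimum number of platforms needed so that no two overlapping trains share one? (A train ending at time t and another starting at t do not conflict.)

Count concurrent intervals with a sweep; the peak is the room count.
starts: [2, 3, 3, 7, 7, 14, 20, 20, 22]
ends:   [3, 5, 6, 10, 11, 17, 21, 21, 23]
s2→1 e3→0 s3→1 s3→2  — peak 2.

2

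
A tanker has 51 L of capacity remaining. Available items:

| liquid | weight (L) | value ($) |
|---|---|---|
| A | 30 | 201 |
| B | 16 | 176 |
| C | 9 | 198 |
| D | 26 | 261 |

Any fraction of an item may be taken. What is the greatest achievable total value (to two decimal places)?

635.00

Ratios (sorted): C 22.00, B 11.00, D 10.04, A 6.70
take C (9 @ 198); take B (16 @ 176); take D (26 @ 261). Capacity used 51/51.
Total value = 635.00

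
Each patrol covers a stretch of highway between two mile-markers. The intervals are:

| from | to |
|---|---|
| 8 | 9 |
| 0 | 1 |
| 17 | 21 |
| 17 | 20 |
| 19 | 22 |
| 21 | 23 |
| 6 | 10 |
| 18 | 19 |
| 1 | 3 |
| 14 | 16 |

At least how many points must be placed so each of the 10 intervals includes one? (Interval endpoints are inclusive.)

Sorted: [0,1] [1,3] [8,9] [6,10] [14,16] [18,19] [17,20] [17,21] [19,22] [21,23]
{[0,1],[1,3]} hit by 1; {[8,9],[6,10]} hit by 9; {[14,16]} hit by 16; {[18,19],[17,20],[17,21],[19,22]} hit by 19; {[21,23]} hit by 23.
Points: 1, 9, 16, 19, 23 (5 total).

5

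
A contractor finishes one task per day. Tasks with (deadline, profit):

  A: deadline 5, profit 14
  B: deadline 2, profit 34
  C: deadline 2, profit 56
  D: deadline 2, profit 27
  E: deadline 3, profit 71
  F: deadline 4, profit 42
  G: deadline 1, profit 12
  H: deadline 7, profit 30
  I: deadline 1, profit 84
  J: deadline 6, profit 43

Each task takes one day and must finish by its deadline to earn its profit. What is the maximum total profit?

Profit order: I=84 E=71 C=56 J=43 F=42 B=34 H=30 D=27 A=14 G=12
Assign: I→slot 1, E→slot 3, C→slot 2, J→slot 6, F→slot 4, B skipped, H→slot 7, D skipped, A→slot 5, G skipped.
Slots: [1:I] [2:C] [3:E] [4:F] [5:A] [6:J] [7:H]
Profit = 84 + 56 + 71 + 42 + 14 + 43 + 30 = 340

340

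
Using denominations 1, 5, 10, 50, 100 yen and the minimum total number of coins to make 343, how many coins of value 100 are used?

3

343 − 3×100→43 − 4×10→3 − 3×1→0
Count of 100: 3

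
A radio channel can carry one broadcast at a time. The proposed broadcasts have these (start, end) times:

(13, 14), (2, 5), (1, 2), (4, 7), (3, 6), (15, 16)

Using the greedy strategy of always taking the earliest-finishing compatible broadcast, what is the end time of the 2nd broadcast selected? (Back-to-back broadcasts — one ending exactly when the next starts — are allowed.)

Sort by end time and greedily take each interval whose start is ≥ the last chosen end.
By end time: (1,2), (2,5), (3,6), (4,7), (13,14), (15,16).
Pick (1,2); next start ≥ 2 → (2,5); next start ≥ 5 → (13,14); next start ≥ 14 → (15,16).
Selected: (1,2) (2,5) (13,14) (15,16)

5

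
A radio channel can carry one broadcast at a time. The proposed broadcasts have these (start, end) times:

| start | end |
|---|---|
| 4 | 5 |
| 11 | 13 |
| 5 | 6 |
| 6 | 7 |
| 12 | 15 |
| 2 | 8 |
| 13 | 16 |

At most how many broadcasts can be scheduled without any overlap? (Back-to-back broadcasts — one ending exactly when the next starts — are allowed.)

5

Order by finish time; keep every interval that doesn't clash with the previous kept one.
By end time: (4,5), (5,6), (6,7), (2,8), (11,13), (12,15), (13,16).
Pick (4,5); next start ≥ 5 → (5,6); next start ≥ 6 → (6,7); next start ≥ 7 → (11,13); next start ≥ 13 → (13,16).
Selected 5 broadcasts.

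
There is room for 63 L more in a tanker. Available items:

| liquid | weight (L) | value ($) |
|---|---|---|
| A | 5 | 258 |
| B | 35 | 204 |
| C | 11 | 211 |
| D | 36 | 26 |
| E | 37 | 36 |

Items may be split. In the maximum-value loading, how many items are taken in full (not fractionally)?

3

Sort by value per unit weight and fill in that order.
Order: A (258/5=51.60) > C (211/11=19.18) > B (204/35=5.83) > E (36/37=0.97) > D (26/36=0.72)
Fill: take A (5 @ 258) → take C (11 @ 211) → take B (35 @ 204) → take 12/37 of E → 11.68; 63/63 used.
3 item(s) taken whole; one partial (take 12/37 of E).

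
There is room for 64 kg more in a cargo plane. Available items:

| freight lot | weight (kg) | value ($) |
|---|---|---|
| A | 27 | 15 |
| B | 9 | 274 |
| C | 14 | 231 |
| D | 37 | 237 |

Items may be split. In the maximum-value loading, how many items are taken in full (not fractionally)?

3

Ratios (sorted): B 30.44, C 16.50, D 6.41, A 0.56
take B (9 @ 274); take C (14 @ 231); take D (37 @ 237); take 4/27 of A → 2.22. Capacity used 64/64.
3 item(s) taken whole; one partial (take 4/27 of A).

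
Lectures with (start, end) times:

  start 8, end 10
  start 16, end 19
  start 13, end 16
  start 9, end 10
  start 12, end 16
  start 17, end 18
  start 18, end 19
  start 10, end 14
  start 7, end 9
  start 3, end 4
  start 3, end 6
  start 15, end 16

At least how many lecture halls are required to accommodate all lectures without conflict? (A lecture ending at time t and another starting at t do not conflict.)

3

Count concurrent intervals with a sweep; the peak is the room count.
Events (time:±→running): 3:+→1 3:+→2 4:-→1 6:-→0 7:+→1 8:+→2 9:-→1 9:+→2 10:-→1 10:-→0 10:+→1 12:+→2 13:+→3 … peak 3.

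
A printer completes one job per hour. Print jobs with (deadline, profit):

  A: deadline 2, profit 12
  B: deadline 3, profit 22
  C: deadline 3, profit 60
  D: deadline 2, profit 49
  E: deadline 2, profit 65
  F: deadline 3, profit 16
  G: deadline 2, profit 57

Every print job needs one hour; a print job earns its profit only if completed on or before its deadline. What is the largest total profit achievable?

Sort by profit descending; place each in the latest free slot ≤ its deadline.
Profit order: E=65 C=60 G=57 D=49 B=22 F=16 A=12
Assign: E→slot 2, C→slot 3, G→slot 1, D skipped, B skipped, F skipped, A skipped.
Slots: [1:G] [2:E] [3:C]
Profit = 57 + 65 + 60 = 182

182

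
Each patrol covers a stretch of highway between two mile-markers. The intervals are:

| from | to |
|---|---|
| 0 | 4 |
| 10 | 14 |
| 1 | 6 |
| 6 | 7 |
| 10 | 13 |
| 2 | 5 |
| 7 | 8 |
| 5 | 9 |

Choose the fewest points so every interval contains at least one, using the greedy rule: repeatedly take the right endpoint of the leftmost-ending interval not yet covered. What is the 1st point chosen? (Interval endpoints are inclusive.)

4

Process intervals by earliest right end; each time one isn't hit yet, stab at its right endpoint.
Sorted: [0,4] [2,5] [1,6] [6,7] [7,8] [5,9] [10,13] [10,14]
{[0,4],[2,5],[1,6]} hit by 4; {[6,7],[7,8],[5,9]} hit by 7; {[10,13],[10,14]} hit by 13.
Points: 4, 7, 13 (3 total).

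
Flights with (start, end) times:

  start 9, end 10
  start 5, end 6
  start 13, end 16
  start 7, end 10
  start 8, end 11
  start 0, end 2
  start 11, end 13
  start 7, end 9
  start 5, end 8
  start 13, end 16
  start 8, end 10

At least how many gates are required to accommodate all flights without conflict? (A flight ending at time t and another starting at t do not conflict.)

4

The answer is the maximum number of intervals overlapping at any instant.
Events (time:±→running): 0:+→1 2:-→0 5:+→1 5:+→2 6:-→1 7:+→2 7:+→3 8:-→2 8:+→3 8:+→4 … peak 4.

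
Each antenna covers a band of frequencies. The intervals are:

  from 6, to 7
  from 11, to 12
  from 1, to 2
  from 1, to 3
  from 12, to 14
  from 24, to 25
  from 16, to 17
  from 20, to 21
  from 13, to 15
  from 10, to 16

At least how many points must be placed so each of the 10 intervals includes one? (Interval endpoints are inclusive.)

7

Sorted: [1,2] [1,3] [6,7] [11,12] [12,14] [13,15] [10,16] [16,17] [20,21] [24,25]
{[1,2],[1,3]} hit by 2; {[6,7]} hit by 7; {[11,12],[12,14]} hit by 12; {[13,15],[10,16]} hit by 15; {[16,17]} hit by 17; {[20,21]} hit by 21; {[24,25]} hit by 25.
Points: 2, 7, 12, 15, 17, 21, 25 (7 total).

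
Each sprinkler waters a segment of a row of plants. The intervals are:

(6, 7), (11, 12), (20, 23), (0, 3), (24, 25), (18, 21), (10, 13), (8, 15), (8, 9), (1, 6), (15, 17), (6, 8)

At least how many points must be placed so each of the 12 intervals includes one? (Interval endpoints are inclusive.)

7

Process intervals by earliest right end; each time one isn't hit yet, stab at its right endpoint.
By right end: [0,3]  [1,6]  [6,7]  [6,8]  [8,9]  [11,12]  [10,13]  [8,15]  [15,17]  [18,21]  [20,23]  [24,25]
[0,3] uncovered → point at 3; [6,7] uncovered → point at 7; [8,9] uncovered → point at 9; [11,12] uncovered → point at 12; [15,17] uncovered → point at 17; [18,21] uncovered → point at 21; [24,25] uncovered → point at 25.
Points: 3, 7, 9, 12, 17, 21, 25 (7 total).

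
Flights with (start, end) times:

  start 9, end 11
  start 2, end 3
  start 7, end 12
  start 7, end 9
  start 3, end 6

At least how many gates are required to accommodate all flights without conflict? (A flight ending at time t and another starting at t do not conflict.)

Count concurrent intervals with a sweep; the peak is the room count.
starts: [2, 3, 7, 7, 9]
ends:   [3, 6, 9, 11, 12]
s2→1 e3→0 s3→1 e6→0 s7→1 s7→2  — peak 2.

2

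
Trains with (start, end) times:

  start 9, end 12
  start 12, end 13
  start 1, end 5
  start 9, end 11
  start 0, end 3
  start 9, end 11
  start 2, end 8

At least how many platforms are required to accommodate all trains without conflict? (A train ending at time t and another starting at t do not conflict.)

Count concurrent intervals with a sweep; the peak is the room count.
Events (time:±→running): 0:+→1 1:+→2 2:+→3 … peak 3.

3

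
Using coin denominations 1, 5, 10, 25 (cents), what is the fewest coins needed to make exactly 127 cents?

7

127 − 5×25→2 − 2×1→0
Total coins = 5 + 2 = 7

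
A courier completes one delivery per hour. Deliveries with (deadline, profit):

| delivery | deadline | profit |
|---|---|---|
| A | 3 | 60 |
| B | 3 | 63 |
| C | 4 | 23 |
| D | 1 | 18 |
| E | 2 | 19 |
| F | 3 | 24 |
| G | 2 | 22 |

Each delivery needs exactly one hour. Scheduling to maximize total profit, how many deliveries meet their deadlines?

By profit: B(d3,63), A(d3,60), F(d3,24), C(d4,23), G(d2,22), E(d2,19), D(d1,18)
B→slot 3; A→slot 2; F→slot 1; C→slot 4; G skipped; E skipped; D skipped.
4 of 7 scheduled.

4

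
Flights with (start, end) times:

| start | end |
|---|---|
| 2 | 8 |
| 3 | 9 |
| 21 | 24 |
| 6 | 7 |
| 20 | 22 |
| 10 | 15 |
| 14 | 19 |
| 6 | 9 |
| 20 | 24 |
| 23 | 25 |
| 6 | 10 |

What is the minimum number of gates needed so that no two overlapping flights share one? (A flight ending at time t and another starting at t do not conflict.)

5

starts: [2, 3, 6, 6, 6, 10, 14, 20, 20, 21, 23]
ends:   [7, 8, 9, 9, 10, 15, 19, 22, 24, 24, 25]
s2→1 s3→2 s6→3 s6→4 s6→5  — peak 5.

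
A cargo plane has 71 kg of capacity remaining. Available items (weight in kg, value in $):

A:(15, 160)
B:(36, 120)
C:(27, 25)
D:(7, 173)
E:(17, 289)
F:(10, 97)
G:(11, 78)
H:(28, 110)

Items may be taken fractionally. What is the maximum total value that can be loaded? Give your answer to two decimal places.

Ratios (sorted): D 24.71, E 17.00, A 10.67, F 9.70, G 7.09, H 3.93, B 3.33, C 0.93
take D (7 @ 173); take E (17 @ 289); take A (15 @ 160); take F (10 @ 97); take G (11 @ 78); take 11/28 of H → 43.21. Capacity used 71/71.
Total value = 840.21

840.21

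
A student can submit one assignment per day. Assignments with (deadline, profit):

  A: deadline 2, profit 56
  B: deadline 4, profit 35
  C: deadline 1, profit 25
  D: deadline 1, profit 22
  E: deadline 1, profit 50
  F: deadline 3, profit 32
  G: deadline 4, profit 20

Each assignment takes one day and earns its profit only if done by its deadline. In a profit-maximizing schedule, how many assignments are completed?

Sort by profit descending; place each in the latest free slot ≤ its deadline.
Profit order: A=56 E=50 B=35 F=32 C=25 D=22 G=20
Assign: A→slot 2, E→slot 1, B→slot 4, F→slot 3, C skipped, D skipped, G skipped.
Slots: [1:E] [2:A] [3:F] [4:B]
4 of 7 scheduled.

4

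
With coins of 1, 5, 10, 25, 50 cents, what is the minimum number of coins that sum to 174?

9

Greedy: take as many of the largest coin as possible, then repeat with the remainder.
174 − 3×50→24 − 2×10→4 − 4×1→0
Total coins = 3 + 2 + 4 = 9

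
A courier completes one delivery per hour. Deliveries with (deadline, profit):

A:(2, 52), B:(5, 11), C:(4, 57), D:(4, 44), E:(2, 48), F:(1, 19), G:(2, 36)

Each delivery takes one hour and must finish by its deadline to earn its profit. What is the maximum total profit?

Take jobs in profit order; each goes to the latest open slot no later than its deadline.
By profit: C(d4,57), A(d2,52), E(d2,48), D(d4,44), G(d2,36), F(d1,19), B(d5,11)
C→slot 4; A→slot 2; E→slot 1; D→slot 3; G skipped; F skipped; B→slot 5.
Profit = 48 + 52 + 44 + 57 + 11 = 212

212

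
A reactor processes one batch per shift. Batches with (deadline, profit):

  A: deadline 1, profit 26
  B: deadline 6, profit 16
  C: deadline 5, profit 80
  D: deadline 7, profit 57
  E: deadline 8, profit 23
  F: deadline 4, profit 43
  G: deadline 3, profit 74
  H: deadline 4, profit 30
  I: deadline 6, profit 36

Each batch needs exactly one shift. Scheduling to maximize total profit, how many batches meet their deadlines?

Sort by profit descending; place each in the latest free slot ≤ its deadline.
Profit order: C=80 G=74 D=57 F=43 I=36 H=30 A=26 E=23 B=16
Assign: C→slot 5, G→slot 3, D→slot 7, F→slot 4, I→slot 6, H→slot 2, A→slot 1, E→slot 8, B skipped.
Slots: [1:A] [2:H] [3:G] [4:F] [5:C] [6:I] [7:D] [8:E]
8 of 9 scheduled.

8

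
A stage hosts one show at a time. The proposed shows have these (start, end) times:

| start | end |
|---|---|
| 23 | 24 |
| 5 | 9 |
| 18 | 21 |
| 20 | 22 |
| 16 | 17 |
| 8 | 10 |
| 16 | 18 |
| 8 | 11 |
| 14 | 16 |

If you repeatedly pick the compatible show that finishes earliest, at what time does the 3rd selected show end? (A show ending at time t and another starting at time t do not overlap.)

By end time: (5,9), (8,10), (8,11), (14,16), (16,17), (16,18), (18,21), (20,22), (23,24).
Pick (5,9); next start ≥ 9 → (14,16); next start ≥ 16 → (16,17); next start ≥ 17 → (18,21); next start ≥ 21 → (23,24).
Selected: (5,9) (14,16) (16,17) (18,21) (23,24)

17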